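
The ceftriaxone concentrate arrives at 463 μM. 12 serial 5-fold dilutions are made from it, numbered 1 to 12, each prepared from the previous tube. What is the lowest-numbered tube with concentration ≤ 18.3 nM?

tube 7

Tube n has concentration 463 μM / 5ⁿ.
Need 5ⁿ ≥ 463 μM / 18.3 nM = 2.53 × 10⁴, so n ≥ 6.30.
First such tube: n = 7.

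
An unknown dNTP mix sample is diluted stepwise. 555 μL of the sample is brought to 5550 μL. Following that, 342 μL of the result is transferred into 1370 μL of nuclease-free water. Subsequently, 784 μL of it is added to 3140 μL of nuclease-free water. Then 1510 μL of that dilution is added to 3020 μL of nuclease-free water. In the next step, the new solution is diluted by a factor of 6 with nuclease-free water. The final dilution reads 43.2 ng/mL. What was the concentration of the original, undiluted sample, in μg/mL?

195 μg/mL

Overall dilution factor = 10 × 5.006 × 5.005 × 3 × 6 = 4510.
Original = 43.2 ng/mL × 4510 = 1.95 × 10⁵ ng/mL = 195 μg/mL.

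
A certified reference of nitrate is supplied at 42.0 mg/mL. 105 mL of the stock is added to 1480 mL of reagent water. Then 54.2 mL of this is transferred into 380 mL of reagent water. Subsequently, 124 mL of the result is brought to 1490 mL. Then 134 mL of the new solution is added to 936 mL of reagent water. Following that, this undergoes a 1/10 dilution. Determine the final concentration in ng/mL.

362 ng/mL

Overall dilution factor = 15.10 × 8.011 × 12.02 × 7.985 × 10 = 1.16 × 10⁵.
42.0 mg/mL / 1.16 × 10⁵ = 3.62 × 10⁻⁴ mg/mL = 362 ng/mL.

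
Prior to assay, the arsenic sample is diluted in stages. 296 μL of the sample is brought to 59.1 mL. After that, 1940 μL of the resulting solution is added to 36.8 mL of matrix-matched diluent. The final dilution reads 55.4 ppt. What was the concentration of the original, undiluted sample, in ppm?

0.221 ppm

Overall dilution factor = 199.7 × 19.97 = 3987.
Original = 55.4 ppt × 3987 = 2.21 × 10⁵ ppt = 0.221 ppm.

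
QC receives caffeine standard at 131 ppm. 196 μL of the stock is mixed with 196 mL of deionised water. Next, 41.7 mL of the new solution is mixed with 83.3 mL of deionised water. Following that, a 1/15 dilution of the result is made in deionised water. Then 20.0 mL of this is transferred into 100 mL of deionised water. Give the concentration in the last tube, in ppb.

Overall dilution factor = 1001 × 2.998 × 15 × 6 = 2.70 × 10⁵.
131 ppm / 2.70 × 10⁵ = 4.85 × 10⁻⁴ ppm = 0.485 ppb.

0.485 ppb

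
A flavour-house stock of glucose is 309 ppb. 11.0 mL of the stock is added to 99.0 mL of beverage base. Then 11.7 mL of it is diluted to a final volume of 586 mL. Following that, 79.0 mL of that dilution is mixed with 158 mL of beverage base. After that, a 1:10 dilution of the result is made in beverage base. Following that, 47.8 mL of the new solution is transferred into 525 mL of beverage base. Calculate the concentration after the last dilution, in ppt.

1.72 ppt

Overall dilution factor = 10 × 50.09 × 3 × 10 × 11.98 = 1.80 × 10⁵.
309 ppb / 1.80 × 10⁵ = 1.72 × 10⁻³ ppb = 1.72 ppt.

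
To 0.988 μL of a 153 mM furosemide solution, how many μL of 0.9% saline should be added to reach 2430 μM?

2430 μM = 2.43 mM.
V₂ = C₁V₁/C₂ = 153 × 0.988 / 2.43 = 62.2 μL.
Diluent to add = V₂ − V₁ = 62.2 − 0.988 = 61.2 μL.

61.2 μL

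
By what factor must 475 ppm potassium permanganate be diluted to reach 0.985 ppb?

4.82 × 10⁵

Factor = C₀/C_target = 475 ppm / 0.985 ppb = 4.82 × 10⁵.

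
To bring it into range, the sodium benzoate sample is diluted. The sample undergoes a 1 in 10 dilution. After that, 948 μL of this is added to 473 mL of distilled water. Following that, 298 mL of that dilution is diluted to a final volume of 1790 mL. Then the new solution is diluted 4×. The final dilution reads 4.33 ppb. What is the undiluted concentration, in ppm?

Overall dilution factor = 10 × 499.9 × 6.007 × 4 = 1.20 × 10⁵.
Original = 4.33 ppb × 1.20 × 10⁵ = 5.20 × 10⁵ ppb = 520 ppm.

520 ppm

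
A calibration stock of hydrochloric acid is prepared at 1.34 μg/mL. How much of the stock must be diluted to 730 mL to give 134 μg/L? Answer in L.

0.0730 L

134 μg/L = 0.134 μg/mL.
V₁ = C₂V₂/C₁ = 0.134 × 730 / 1.34 = 73.0 mL = 0.0730 L.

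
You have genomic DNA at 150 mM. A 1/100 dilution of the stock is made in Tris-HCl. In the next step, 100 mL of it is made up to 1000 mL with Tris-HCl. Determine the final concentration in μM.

Overall dilution factor = 100 × 10 = 1000.
150 mM / 1000 = 0.150 mM = 150 μM.

150 μM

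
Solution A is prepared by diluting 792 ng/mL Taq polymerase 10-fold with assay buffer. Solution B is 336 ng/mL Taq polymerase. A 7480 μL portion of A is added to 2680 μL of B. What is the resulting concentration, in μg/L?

147 μg/L

C_A = 792 ng/mL / 10 = 79.2 ng/mL.
C_mix = (C_A·V_A + C_B·V_B)/(V_A + V_B) = (79.2×7480 + 336×2680) / 10160 = 147 ng/mL = 147 μg/L.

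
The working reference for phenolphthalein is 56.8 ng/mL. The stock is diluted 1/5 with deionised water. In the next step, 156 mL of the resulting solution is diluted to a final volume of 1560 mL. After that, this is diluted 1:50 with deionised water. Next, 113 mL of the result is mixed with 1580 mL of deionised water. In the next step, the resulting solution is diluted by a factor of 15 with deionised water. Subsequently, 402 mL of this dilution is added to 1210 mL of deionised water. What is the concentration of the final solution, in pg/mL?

Overall dilution factor = 5 × 10 × 50 × 14.98 × 15 × 4.010 = 2.25 × 10⁶.
56.8 ng/mL / 2.25 × 10⁶ = 2.52 × 10⁻⁵ ng/mL = 0.0252 pg/mL.

0.0252 pg/mL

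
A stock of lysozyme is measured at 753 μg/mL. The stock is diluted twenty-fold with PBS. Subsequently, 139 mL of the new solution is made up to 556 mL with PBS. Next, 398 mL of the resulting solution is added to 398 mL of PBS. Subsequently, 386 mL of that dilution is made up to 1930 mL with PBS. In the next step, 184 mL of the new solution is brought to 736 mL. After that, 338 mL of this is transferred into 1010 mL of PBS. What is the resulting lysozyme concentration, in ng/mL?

59.0 ng/mL

Overall dilution factor = 20 × 4 × 2 × 5 × 4 × 3.988 = 1.28 × 10⁴.
753 μg/mL / 1.28 × 10⁴ = 0.0590 μg/mL = 59.0 ng/mL.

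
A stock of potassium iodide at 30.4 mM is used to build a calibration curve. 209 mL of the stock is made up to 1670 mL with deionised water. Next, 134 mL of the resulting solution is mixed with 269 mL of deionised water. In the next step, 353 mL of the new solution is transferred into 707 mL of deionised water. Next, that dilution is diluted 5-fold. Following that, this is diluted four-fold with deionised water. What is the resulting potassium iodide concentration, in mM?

Overall dilution factor = 7.990 × 3.007 × 3.003 × 5 × 4 = 1443.
30.4 mM / 1443 = 0.0211 mM.

0.0211 mM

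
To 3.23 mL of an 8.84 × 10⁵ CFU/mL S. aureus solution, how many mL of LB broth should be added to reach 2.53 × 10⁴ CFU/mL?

110 mL

V₂ = C₁V₁/C₂ = 8.84 × 10⁵ × 3.23 / 2.53 × 10⁴ = 113 mL.
Diluent to add = V₂ − V₁ = 113 − 3.23 = 110 mL.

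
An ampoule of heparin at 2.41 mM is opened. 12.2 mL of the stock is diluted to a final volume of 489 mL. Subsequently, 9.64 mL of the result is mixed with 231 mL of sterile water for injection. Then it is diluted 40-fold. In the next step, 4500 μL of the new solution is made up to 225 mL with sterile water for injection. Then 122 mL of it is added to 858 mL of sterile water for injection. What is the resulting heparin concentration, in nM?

0.150 nM

Overall dilution factor = 40.08 × 24.96 × 40 × 50 × 8.033 = 1.61 × 10⁷.
2.41 mM / 1.61 × 10⁷ = 1.50 × 10⁻⁷ mM = 0.150 nM.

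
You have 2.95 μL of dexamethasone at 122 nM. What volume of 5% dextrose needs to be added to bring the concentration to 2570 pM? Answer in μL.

137 μL

2570 pM = 2.57 nM.
V₂ = C₁V₁/C₂ = 122 × 2.95 / 2.57 = 140 μL.
Diluent to add = V₂ − V₁ = 140 − 2.95 = 137 μL.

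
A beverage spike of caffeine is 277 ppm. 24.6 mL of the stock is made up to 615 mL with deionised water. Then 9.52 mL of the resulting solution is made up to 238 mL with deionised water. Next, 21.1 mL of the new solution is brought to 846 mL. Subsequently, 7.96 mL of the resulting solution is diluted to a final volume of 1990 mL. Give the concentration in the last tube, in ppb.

0.0442 ppb

Overall dilution factor = 25 × 25 × 40.09 × 250 = 6.26 × 10⁶.
277 ppm / 6.26 × 10⁶ = 4.42 × 10⁻⁵ ppm = 0.0442 ppb.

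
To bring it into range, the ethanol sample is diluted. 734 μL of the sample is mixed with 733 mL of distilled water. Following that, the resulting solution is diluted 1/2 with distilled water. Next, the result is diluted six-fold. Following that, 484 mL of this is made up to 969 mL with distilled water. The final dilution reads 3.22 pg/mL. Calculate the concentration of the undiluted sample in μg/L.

77.3 μg/L

Overall dilution factor = 999.6 × 2 × 6 × 2.002 = 2.40 × 10⁴.
Original = 3.22 pg/mL × 2.40 × 10⁴ = 7.73 × 10⁴ pg/mL = 77.3 μg/L.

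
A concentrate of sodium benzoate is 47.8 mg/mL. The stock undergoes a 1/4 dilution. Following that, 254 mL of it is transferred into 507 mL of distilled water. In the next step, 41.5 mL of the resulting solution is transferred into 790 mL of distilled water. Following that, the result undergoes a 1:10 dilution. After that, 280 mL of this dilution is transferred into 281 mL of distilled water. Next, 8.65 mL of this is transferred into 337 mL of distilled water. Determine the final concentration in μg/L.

249 μg/L

Overall dilution factor = 4 × 2.996 × 20.04 × 10 × 2.004 × 39.96 = 1.92 × 10⁵.
47.8 mg/mL / 1.92 × 10⁵ = 2.49 × 10⁻⁴ mg/mL = 249 μg/L.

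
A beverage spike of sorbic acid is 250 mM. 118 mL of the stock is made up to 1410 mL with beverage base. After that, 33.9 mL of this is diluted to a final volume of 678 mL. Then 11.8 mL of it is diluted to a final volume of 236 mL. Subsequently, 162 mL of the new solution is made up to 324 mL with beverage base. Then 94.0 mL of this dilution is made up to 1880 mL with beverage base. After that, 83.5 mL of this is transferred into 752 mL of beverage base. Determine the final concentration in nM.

131 nM

Overall dilution factor = 11.95 × 20 × 20 × 2 × 20 × 10.01 = 1.91 × 10⁶.
250 mM / 1.91 × 10⁶ = 1.31 × 10⁻⁴ mM = 131 nM.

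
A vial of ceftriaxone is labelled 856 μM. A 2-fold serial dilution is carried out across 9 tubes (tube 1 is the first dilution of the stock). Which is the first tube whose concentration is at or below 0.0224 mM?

Tube n has concentration 856 μM / 2ⁿ.
Need 2ⁿ ≥ 856 μM / 0.0224 mM = 38.2, so n ≥ 5.26.
First such tube: n = 6.

tube 6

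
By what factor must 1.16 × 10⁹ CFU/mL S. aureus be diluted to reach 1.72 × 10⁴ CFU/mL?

6.74 × 10⁴

Factor = C₀/C_target = 1.16 × 10⁹ CFU/mL / 1.72 × 10⁴ CFU/mL = 6.74 × 10⁴.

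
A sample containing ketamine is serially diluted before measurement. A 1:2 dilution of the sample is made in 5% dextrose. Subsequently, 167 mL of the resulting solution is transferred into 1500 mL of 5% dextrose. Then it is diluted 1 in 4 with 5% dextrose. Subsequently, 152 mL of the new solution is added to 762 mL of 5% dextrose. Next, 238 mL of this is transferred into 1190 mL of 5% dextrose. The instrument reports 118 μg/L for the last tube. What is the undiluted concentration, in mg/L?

340 mg/L

Overall dilution factor = 2 × 9.982 × 4 × 6.013 × 6 = 2881.
Original = 118 μg/L × 2881 = 3.40 × 10⁵ μg/L = 340 mg/L.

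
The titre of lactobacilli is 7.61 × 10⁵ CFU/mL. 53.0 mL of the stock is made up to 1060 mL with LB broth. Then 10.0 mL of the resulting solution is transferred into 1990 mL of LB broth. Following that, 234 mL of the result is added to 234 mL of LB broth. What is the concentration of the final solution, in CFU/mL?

Overall dilution factor = 20 × 200 × 2 = 8000.
7.61 × 10⁵ CFU/mL / 8000 = 95.1 CFU/mL.

95.1 CFU/mL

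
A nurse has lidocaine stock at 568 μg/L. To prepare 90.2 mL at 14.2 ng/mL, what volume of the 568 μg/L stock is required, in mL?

2.25 mL

14.2 ng/mL = 14.2 μg/L.
V₁ = C₂V₂/C₁ = 14.2 × 90.2 / 568 = 2.25 mL.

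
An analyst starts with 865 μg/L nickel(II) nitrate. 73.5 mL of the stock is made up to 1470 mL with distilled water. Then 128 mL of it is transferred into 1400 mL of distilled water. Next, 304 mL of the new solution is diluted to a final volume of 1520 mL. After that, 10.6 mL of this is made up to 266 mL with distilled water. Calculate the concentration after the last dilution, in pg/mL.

Overall dilution factor = 20 × 11.94 × 5 × 25.09 = 3.00 × 10⁴.
865 μg/L / 3.00 × 10⁴ = 0.0289 μg/L = 28.9 pg/mL.

28.9 pg/mL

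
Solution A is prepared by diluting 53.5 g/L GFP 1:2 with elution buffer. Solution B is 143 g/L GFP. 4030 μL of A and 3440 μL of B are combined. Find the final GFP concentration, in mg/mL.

C_A = 53.5 g/L / 2 = 26.8 g/L.
C_mix = (C_A·V_A + C_B·V_B)/(V_A + V_B) = (26.8×4030 + 143×3440) / 7470 = 80.3 g/L = 80.3 mg/mL.

80.3 mg/mL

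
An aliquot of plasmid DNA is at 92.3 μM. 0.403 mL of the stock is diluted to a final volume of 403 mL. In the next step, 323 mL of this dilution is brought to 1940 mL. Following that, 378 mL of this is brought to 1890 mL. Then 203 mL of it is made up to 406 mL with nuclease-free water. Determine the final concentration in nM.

1.54 nM

Overall dilution factor = 1000 × 6.006 × 5 × 2 = 6.01 × 10⁴.
92.3 μM / 6.01 × 10⁴ = 1.54 × 10⁻³ μM = 1.54 nM.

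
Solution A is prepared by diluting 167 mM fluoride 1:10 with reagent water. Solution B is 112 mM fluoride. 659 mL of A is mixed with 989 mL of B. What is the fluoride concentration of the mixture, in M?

0.0739 M

C_A = 167 mM / 10 = 16.7 mM.
C_mix = (C_A·V_A + C_B·V_B)/(V_A + V_B) = (16.7×659 + 112×989) / 1648 = 73.9 mM = 0.0739 M.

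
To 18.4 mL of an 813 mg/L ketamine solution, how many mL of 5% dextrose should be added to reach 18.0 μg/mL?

813 mL

18.0 μg/mL = 18.0 mg/L.
V₂ = C₁V₁/C₂ = 813 × 18.4 / 18.0 = 831 mL.
Diluent to add = V₂ − V₁ = 831 − 18.4 = 813 mL.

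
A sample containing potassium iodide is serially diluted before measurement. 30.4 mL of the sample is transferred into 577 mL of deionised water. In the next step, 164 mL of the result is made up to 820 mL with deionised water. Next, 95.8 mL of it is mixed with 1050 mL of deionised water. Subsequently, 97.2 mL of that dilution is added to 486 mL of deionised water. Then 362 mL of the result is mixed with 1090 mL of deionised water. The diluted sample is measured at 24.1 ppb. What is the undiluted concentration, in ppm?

Overall dilution factor = 19.98 × 5 × 11.96 × 6 × 4.011 = 2.88 × 10⁴.
Original = 24.1 ppb × 2.88 × 10⁴ = 6.93 × 10⁵ ppb = 693 ppm.

693 ppm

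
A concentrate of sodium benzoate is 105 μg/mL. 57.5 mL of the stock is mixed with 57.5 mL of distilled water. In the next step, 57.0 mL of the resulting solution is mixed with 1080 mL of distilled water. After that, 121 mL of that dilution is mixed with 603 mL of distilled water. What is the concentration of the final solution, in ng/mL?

440 ng/mL

Overall dilution factor = 2 × 19.95 × 5.983 = 239.
105 μg/mL / 239 = 0.440 μg/mL = 440 ng/mL.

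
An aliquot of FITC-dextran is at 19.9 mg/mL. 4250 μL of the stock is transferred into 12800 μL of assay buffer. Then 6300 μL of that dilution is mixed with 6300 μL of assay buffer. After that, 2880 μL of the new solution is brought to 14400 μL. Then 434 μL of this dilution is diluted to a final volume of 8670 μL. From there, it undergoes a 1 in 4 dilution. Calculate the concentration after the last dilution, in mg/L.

Overall dilution factor = 4.012 × 2 × 5 × 19.98 × 4 = 3206.
19.9 mg/mL / 3206 = 6.21 × 10⁻³ mg/mL = 6.21 mg/L.

6.21 mg/L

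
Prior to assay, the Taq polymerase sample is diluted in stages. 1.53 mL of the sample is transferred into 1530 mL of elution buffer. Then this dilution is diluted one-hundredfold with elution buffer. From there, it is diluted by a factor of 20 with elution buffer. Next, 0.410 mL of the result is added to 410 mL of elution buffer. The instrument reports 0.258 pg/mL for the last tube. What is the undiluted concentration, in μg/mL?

Overall dilution factor = 1001 × 100 × 20 × 1001 = 2.00 × 10⁹.
Original = 0.258 pg/mL × 2.00 × 10⁹ = 5.17 × 10⁸ pg/mL = 517 μg/mL.

517 μg/mL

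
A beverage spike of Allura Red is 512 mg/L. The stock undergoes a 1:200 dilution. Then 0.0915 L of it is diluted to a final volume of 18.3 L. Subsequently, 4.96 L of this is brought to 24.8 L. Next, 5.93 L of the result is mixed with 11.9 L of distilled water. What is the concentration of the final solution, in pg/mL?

851 pg/mL

Overall dilution factor = 200 × 200 × 5 × 3.007 = 6.01 × 10⁵.
512 mg/L / 6.01 × 10⁵ = 8.51 × 10⁻⁴ mg/L = 851 pg/mL.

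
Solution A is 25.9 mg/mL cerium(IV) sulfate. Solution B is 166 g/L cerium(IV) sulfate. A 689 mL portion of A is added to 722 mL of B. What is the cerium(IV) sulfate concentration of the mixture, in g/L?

C_B = 166 g/L = 166 mg/mL.
C_mix = (C_A·V_A + C_B·V_B)/(V_A + V_B) = (25.9×689 + 166×722) / 1411 = 97.6 mg/mL = 97.6 g/L.

97.6 g/L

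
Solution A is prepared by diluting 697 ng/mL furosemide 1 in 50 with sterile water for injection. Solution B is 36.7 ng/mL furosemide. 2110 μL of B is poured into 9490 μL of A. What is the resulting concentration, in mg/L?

0.0181 mg/L

C_A = 697 ng/mL / 50 = 13.9 ng/mL.
C_mix = (C_A·V_A + C_B·V_B)/(V_A + V_B) = (13.9×9490 + 36.7×2110) / 11600 = 18.1 ng/mL = 0.0181 mg/L.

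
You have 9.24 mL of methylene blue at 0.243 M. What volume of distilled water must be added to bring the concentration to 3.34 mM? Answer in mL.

663 mL

3.34 mM = 3.34 × 10⁻³ M.
V₂ = C₁V₁/C₂ = 0.243 × 9.24 / 3.34 × 10⁻³ = 672 mL.
Diluent to add = V₂ − V₁ = 672 − 9.24 = 663 mL.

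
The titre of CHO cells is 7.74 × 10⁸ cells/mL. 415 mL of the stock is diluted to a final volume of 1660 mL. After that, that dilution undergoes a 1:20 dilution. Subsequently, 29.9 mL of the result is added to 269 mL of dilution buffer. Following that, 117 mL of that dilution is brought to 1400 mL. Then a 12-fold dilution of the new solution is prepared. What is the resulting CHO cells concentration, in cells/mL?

Overall dilution factor = 4 × 20 × 9.997 × 11.97 × 12 = 1.15 × 10⁵.
7.74 × 10⁸ cells/mL / 1.15 × 10⁵ = 6740 cells/mL.

6740 cells/mL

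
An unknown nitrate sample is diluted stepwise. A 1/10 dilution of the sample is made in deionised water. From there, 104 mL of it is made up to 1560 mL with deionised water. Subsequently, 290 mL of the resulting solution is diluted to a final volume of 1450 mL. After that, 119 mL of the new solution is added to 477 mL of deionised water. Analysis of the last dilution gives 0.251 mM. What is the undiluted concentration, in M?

Overall dilution factor = 10 × 15 × 5 × 5.008 = 3756.
Original = 0.251 mM × 3756 = 943 mM = 0.943 M.

0.943 M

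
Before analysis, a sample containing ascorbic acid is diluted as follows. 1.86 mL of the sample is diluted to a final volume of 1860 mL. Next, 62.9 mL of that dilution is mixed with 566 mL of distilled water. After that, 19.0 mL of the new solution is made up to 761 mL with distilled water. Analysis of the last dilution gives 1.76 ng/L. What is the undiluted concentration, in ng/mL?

705 ng/mL

Overall dilution factor = 1000 × 9.998 × 40.05 = 4.00 × 10⁵.
Original = 1.76 ng/L × 4.00 × 10⁵ = 7.05 × 10⁵ ng/L = 705 ng/mL.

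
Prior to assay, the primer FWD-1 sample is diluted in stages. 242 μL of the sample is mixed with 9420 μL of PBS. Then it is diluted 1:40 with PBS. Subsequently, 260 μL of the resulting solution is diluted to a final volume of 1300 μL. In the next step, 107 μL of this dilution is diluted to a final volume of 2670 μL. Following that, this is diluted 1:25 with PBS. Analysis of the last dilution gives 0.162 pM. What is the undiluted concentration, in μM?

Overall dilution factor = 39.93 × 40 × 5 × 24.95 × 25 = 4.98 × 10⁶.
Original = 0.162 pM × 4.98 × 10⁶ = 8.07 × 10⁵ pM = 0.807 μM.

0.807 μM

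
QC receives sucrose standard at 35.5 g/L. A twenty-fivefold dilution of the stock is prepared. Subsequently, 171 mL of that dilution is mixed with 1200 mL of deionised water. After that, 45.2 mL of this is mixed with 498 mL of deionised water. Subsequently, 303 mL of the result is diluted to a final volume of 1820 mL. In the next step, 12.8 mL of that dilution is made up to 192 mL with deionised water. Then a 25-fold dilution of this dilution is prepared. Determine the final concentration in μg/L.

6.54 μg/L

Overall dilution factor = 25 × 8.018 × 12.02 × 6.007 × 15 × 25 = 5.43 × 10⁶.
35.5 g/L / 5.43 × 10⁶ = 6.54 × 10⁻⁶ g/L = 6.54 μg/L.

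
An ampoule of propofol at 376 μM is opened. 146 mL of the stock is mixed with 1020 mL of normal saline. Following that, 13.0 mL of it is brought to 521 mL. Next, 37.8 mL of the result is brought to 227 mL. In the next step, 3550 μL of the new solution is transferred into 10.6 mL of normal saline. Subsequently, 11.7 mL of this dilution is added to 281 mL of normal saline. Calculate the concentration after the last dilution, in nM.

1.96 nM

Overall dilution factor = 7.986 × 40.08 × 6.005 × 3.986 × 25.02 = 1.92 × 10⁵.
376 μM / 1.92 × 10⁵ = 1.96 × 10⁻³ μM = 1.96 nM.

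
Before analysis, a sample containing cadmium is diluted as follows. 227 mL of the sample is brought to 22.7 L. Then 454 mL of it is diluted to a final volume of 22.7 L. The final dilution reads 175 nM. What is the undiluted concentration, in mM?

Overall dilution factor = 100 × 50 = 5000.
Original = 175 nM × 5000 = 8.75 × 10⁵ nM = 0.875 mM.

0.875 mM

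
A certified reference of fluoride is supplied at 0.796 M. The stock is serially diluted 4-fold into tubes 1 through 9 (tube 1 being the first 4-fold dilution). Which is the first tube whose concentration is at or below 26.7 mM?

tube 3

Tube n has concentration 0.796 M / 4ⁿ.
Need 4ⁿ ≥ 0.796 M / 26.7 mM = 29.8, so n ≥ 2.45.
First such tube: n = 3.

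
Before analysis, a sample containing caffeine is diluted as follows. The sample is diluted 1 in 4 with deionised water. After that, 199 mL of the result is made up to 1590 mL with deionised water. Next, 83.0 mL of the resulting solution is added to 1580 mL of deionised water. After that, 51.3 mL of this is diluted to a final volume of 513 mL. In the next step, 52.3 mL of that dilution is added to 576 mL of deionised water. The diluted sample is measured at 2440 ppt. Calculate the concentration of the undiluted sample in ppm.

Overall dilution factor = 4 × 7.990 × 20.04 × 10 × 12.01 = 7.69 × 10⁴.
Original = 2440 ppt × 7.69 × 10⁴ = 1.88 × 10⁸ ppt = 188 ppm.

188 ppm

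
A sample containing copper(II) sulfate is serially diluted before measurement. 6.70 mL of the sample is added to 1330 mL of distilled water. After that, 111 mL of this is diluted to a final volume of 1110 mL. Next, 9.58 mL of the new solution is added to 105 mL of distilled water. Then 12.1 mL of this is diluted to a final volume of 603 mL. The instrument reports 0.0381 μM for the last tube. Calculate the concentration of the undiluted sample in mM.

45.3 mM

Overall dilution factor = 199.5 × 10 × 11.96 × 49.83 = 1.19 × 10⁶.
Original = 0.0381 μM × 1.19 × 10⁶ = 4.53 × 10⁴ μM = 45.3 mM.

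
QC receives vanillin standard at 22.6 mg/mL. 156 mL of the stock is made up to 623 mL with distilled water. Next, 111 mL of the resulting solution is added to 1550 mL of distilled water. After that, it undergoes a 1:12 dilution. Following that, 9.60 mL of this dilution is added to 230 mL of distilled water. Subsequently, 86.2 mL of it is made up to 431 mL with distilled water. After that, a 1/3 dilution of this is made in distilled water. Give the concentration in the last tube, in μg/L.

84.2 μg/L

Overall dilution factor = 3.994 × 14.96 × 12 × 24.96 × 5 × 3 = 2.68 × 10⁵.
22.6 mg/mL / 2.68 × 10⁵ = 8.42 × 10⁻⁵ mg/mL = 84.2 μg/L.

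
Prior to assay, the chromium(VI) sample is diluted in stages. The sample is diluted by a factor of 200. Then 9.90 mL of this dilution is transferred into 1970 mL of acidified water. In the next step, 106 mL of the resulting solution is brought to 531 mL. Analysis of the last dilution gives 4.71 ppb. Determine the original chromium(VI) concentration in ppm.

Overall dilution factor = 200 × 200.0 × 5.009 = 2.00 × 10⁵.
Original = 4.71 ppb × 2.00 × 10⁵ = 9.44 × 10⁵ ppb = 944 ppm.

944 ppm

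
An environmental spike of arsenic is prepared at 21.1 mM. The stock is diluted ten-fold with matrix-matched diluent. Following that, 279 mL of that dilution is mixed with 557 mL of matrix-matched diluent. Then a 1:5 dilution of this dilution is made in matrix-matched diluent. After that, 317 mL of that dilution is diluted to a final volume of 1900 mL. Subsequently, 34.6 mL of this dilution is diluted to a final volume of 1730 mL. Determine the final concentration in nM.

Overall dilution factor = 10 × 2.996 × 5 × 5.994 × 50 = 4.49 × 10⁴.
21.1 mM / 4.49 × 10⁴ = 4.70 × 10⁻⁴ mM = 470 nM.

470 nM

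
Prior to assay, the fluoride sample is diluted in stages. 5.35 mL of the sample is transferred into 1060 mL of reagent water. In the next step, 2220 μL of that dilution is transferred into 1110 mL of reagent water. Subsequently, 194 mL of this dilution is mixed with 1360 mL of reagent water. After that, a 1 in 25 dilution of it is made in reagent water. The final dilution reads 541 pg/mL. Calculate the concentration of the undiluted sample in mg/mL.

Overall dilution factor = 199.1 × 501 × 8.010 × 25 = 2.00 × 10⁷.
Original = 541 pg/mL × 2.00 × 10⁷ = 1.08 × 10¹⁰ pg/mL = 10.8 mg/mL.

10.8 mg/mL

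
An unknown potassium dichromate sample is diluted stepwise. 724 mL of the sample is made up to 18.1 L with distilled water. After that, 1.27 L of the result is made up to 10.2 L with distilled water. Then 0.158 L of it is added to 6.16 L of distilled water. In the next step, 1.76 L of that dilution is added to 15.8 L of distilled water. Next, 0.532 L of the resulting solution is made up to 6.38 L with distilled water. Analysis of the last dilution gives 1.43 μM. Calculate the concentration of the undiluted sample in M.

1.37 M

Overall dilution factor = 25 × 8.031 × 39.99 × 9.977 × 11.99 = 9.61 × 10⁵.
Original = 1.43 μM × 9.61 × 10⁵ = 1.37 × 10⁶ μM = 1.37 M.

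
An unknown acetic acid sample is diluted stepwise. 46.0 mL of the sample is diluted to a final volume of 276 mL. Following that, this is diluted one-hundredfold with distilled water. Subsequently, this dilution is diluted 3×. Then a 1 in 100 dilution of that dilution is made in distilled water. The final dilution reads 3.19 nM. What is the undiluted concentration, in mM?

0.574 mM

Overall dilution factor = 6 × 100 × 3 × 100 = 1.80 × 10⁵.
Original = 3.19 nM × 1.80 × 10⁵ = 5.74 × 10⁵ nM = 0.574 mM.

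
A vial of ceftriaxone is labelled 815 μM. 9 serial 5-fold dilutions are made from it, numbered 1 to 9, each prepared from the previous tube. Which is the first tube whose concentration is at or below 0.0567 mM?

Tube n has concentration 815 μM / 5ⁿ.
Need 5ⁿ ≥ 815 μM / 0.0567 mM = 14.4, so n ≥ 1.66.
First such tube: n = 2.

tube 2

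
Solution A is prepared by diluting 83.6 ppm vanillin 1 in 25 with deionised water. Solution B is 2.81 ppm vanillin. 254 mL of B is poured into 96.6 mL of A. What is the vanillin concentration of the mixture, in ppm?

2.96 ppm

C_A = 83.6 ppm / 25 = 3.34 ppm.
C_mix = (C_A·V_A + C_B·V_B)/(V_A + V_B) = (3.34×96.6 + 2.81×254) / 350.6 = 2.96 ppm.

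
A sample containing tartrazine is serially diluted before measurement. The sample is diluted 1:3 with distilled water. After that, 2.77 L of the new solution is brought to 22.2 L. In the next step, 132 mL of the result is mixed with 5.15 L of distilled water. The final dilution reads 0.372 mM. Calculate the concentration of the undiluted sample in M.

Overall dilution factor = 3 × 8.014 × 40.02 = 962.
Original = 0.372 mM × 962 = 358 mM = 0.358 M.

0.358 M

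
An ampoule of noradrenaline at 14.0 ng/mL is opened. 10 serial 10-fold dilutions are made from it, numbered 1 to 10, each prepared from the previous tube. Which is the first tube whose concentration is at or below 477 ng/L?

tube 2

Tube n has concentration 14.0 ng/mL / 10ⁿ.
Need 10ⁿ ≥ 14.0 ng/mL / 477 ng/L = 29.4, so n ≥ 1.47.
First such tube: n = 2.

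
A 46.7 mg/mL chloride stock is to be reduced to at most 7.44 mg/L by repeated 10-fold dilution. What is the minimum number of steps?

Need 10ⁿ ≥ 6277, so n ≥ log(6277)/log(10) = 3.80.
Minimum whole steps: n = 4.

4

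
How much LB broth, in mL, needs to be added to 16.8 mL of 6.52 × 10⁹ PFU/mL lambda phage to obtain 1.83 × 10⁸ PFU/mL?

V₂ = C₁V₁/C₂ = 6.52 × 10⁹ × 16.8 / 1.83 × 10⁸ = 599 mL.
Diluent to add = V₂ − V₁ = 599 − 16.8 = 582 mL.

582 mL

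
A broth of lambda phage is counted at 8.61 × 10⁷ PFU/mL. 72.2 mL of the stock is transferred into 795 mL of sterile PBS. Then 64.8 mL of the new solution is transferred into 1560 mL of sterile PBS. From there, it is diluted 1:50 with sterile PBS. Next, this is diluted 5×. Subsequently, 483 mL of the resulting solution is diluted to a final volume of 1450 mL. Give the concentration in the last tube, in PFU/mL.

381 PFU/mL

Overall dilution factor = 12.01 × 25.07 × 50 × 5 × 3.002 = 2.26 × 10⁵.
8.61 × 10⁷ PFU/mL / 2.26 × 10⁵ = 381 PFU/mL.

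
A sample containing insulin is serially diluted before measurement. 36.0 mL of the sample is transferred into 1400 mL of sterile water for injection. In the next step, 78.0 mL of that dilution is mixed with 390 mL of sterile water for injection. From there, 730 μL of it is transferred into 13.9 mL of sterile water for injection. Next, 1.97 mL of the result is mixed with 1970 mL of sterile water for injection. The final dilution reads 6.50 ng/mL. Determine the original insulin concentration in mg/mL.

Overall dilution factor = 39.89 × 6 × 20.04 × 1001 = 4.80 × 10⁶.
Original = 6.50 ng/mL × 4.80 × 10⁶ = 3.12 × 10⁷ ng/mL = 31.2 mg/mL.

31.2 mg/mL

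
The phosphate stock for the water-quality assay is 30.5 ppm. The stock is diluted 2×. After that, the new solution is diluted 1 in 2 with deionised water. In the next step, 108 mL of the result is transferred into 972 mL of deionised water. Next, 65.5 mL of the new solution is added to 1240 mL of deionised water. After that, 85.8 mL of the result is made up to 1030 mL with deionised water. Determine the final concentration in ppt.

Overall dilution factor = 2 × 2 × 10 × 19.93 × 12.00 = 9571.
30.5 ppm / 9571 = 3.19 × 10⁻³ ppm = 3190 ppt.

3190 ppt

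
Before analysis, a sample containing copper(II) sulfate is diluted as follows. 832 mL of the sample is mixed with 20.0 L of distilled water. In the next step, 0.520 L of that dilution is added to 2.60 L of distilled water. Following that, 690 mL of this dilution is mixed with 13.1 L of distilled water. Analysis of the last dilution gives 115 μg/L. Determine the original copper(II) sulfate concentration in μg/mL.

Overall dilution factor = 25.04 × 6 × 19.99 = 3002.
Original = 115 μg/L × 3002 = 3.45 × 10⁵ μg/L = 345 μg/mL.

345 μg/mL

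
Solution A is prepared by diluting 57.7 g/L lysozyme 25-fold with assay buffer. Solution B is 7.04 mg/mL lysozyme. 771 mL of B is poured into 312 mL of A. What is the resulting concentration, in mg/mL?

5.68 mg/mL

C_A = 57.7 g/L / 25 = 2.31 g/L.
C_B = 7.04 mg/mL = 7.04 g/L.
C_mix = (C_A·V_A + C_B·V_B)/(V_A + V_B) = (2.31×312 + 7.04×771) / 1083 = 5.68 g/L = 5.68 mg/mL.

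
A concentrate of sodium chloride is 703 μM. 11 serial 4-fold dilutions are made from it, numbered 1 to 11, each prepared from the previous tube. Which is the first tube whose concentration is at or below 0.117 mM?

tube 2

Tube n has concentration 703 μM / 4ⁿ.
Need 4ⁿ ≥ 703 μM / 0.117 mM = 6.01, so n ≥ 1.29.
First such tube: n = 2.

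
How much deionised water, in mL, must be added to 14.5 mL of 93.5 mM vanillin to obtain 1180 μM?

1180 μM = 1.18 mM.
V₂ = C₁V₁/C₂ = 93.5 × 14.5 / 1.18 = 1149 mL.
Diluent to add = V₂ − V₁ = 1149 − 14.5 = 1130 mL.

1130 mL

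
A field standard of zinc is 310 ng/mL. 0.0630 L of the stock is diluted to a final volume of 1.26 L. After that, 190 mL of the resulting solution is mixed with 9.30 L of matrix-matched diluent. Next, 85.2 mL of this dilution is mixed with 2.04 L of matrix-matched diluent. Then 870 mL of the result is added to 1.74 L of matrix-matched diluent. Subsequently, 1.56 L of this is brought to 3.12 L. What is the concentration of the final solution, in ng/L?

2.07 ng/L

Overall dilution factor = 20 × 49.95 × 24.94 × 3 × 2 = 1.50 × 10⁵.
310 ng/mL / 1.50 × 10⁵ = 2.07 × 10⁻³ ng/mL = 2.07 ng/L.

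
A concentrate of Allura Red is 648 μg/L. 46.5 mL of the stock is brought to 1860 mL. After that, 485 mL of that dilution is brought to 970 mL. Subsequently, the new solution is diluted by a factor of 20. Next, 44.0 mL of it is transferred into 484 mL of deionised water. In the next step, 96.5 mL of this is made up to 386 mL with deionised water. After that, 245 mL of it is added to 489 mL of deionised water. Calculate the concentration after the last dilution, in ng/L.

2.82 ng/L

Overall dilution factor = 40 × 2 × 20 × 12 × 4 × 2.996 = 2.30 × 10⁵.
648 μg/L / 2.30 × 10⁵ = 2.82 × 10⁻³ μg/L = 2.82 ng/L.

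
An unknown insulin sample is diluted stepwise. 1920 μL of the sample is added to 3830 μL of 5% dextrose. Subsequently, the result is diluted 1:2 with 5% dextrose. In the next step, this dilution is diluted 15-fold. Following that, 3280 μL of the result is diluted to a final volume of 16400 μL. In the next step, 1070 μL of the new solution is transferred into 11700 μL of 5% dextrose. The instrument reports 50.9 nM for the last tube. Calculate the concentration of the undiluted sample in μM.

273 μM

Overall dilution factor = 2.995 × 2 × 15 × 5 × 11.93 = 5361.
Original = 50.9 nM × 5361 = 2.73 × 10⁵ nM = 273 μM.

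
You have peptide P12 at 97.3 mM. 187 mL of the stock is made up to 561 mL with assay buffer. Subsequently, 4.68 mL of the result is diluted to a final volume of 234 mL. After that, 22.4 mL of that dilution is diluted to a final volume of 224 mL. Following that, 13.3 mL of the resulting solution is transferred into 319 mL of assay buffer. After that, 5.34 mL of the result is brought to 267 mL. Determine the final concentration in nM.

Overall dilution factor = 3 × 50 × 10 × 24.98 × 50 = 1.87 × 10⁶.
97.3 mM / 1.87 × 10⁶ = 5.19 × 10⁻⁵ mM = 51.9 nM.

51.9 nM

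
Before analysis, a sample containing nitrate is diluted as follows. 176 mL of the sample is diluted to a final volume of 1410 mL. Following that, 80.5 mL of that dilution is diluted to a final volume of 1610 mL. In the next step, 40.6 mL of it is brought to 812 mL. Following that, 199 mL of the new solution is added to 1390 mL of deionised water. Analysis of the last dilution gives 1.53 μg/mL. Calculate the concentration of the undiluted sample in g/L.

39.1 g/L

Overall dilution factor = 8.011 × 20 × 20 × 7.985 = 2.56 × 10⁴.
Original = 1.53 μg/mL × 2.56 × 10⁴ = 3.91 × 10⁴ μg/mL = 39.1 g/L.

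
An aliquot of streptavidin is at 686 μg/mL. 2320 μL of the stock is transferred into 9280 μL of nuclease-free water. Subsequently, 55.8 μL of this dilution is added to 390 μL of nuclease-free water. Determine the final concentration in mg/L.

17.2 mg/L

Overall dilution factor = 5 × 7.989 = 39.9.
686 μg/mL / 39.9 = 17.2 μg/mL = 17.2 mg/L.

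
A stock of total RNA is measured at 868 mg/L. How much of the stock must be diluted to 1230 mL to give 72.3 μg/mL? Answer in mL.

102 mL

72.3 μg/mL = 72.3 mg/L.
V₁ = C₂V₂/C₁ = 72.3 × 1230 / 868 = 102 mL.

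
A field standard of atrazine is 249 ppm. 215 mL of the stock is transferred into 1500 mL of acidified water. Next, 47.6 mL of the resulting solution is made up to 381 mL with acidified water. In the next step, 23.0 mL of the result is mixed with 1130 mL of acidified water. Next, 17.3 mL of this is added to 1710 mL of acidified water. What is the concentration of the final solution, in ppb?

0.779 ppb

Overall dilution factor = 7.977 × 8.004 × 50.13 × 99.84 = 3.20 × 10⁵.
249 ppm / 3.20 × 10⁵ = 7.79 × 10⁻⁴ ppm = 0.779 ppb.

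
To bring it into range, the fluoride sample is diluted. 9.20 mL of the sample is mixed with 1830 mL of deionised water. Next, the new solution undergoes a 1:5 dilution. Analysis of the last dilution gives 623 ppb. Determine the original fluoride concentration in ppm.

Overall dilution factor = 199.9 × 5 = 1000.
Original = 623 ppb × 1000 = 6.23 × 10⁵ ppb = 623 ppm.

623 ppm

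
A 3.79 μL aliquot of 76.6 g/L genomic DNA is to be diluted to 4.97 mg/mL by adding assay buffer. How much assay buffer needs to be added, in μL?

4.97 mg/mL = 4.97 g/L.
V₂ = C₁V₁/C₂ = 76.6 × 3.79 / 4.97 = 58.4 μL.
Diluent to add = V₂ − V₁ = 58.4 − 3.79 = 54.6 μL.

54.6 μL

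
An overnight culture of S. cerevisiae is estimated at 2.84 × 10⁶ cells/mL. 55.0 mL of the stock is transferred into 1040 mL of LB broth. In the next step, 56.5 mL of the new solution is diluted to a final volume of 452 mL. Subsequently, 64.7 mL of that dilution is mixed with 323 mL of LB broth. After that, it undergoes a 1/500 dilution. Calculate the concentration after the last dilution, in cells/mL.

Overall dilution factor = 19.91 × 8 × 5.992 × 500 = 4.77 × 10⁵.
2.84 × 10⁶ cells/mL / 4.77 × 10⁵ = 5.95 cells/mL.

5.95 cells/mL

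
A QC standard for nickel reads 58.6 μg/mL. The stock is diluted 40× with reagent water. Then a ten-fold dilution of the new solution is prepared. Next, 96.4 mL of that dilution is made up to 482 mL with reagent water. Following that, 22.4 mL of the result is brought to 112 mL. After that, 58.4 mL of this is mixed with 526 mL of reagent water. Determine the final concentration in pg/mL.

Overall dilution factor = 40 × 10 × 5 × 5 × 10.01 = 1.00 × 10⁵.
58.6 μg/mL / 1.00 × 10⁵ = 5.86 × 10⁻⁴ μg/mL = 586 pg/mL.

586 pg/mL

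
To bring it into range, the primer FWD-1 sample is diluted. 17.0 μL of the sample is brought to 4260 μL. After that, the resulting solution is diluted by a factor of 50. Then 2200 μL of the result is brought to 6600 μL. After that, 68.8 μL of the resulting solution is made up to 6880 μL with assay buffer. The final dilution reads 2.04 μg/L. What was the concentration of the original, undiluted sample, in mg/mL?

Overall dilution factor = 250.6 × 50 × 3 × 100 = 3.76 × 10⁶.
Original = 2.04 μg/L × 3.76 × 10⁶ = 7.67 × 10⁶ μg/L = 7.67 mg/mL.

7.67 mg/mL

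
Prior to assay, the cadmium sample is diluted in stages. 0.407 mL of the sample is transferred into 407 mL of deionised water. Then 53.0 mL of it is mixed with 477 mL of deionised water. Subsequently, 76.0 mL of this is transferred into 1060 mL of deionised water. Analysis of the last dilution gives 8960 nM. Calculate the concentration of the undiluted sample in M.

1.34 M

Overall dilution factor = 1001 × 10 × 14.95 = 1.50 × 10⁵.
Original = 8960 nM × 1.50 × 10⁵ = 1.34 × 10⁹ nM = 1.34 M.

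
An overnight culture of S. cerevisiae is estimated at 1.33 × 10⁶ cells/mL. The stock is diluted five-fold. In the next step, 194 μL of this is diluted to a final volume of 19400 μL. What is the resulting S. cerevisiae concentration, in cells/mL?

Overall dilution factor = 5 × 100 = 500.
1.33 × 10⁶ cells/mL / 500 = 2660 cells/mL.

2660 cells/mL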